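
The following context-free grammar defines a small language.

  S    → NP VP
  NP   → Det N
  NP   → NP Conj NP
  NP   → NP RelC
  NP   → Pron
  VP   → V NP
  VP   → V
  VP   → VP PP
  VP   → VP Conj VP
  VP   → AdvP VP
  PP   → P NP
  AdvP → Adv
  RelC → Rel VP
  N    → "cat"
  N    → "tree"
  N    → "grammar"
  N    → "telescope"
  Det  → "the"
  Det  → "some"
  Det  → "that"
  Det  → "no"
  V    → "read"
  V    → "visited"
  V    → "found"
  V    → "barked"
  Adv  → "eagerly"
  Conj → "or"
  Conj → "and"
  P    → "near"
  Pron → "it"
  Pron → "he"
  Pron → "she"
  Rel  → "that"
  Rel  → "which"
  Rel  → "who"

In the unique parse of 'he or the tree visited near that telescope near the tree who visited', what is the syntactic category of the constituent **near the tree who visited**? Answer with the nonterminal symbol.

S
  NP
    NP
      Pron: he
    Conj: or
    NP
      Det: the
      N: tree
  VP
    VP
      VP
        V: visited
      PP
        P: near
        NP
          Det: that
          N: telescope
    PP
      P: near
      NP
        NP
          Det: the
          N: tree
        RelC
          Rel: who
          VP
            V: visited
The span 'near the tree who visited' is the PP node built by PP → P NP.

PP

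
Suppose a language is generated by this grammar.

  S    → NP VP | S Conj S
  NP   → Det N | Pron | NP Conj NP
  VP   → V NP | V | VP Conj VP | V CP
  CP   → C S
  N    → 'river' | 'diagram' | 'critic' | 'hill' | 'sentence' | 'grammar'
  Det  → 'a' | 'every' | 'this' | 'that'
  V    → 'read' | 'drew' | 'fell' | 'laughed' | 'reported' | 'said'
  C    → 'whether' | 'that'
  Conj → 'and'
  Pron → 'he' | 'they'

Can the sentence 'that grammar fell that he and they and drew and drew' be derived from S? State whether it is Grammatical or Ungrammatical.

For S → NP VP, the only prefix that parses as NP is 'that grammar', but the remainder 'fell that he and they and drew and drew' is not a VP under these rules. The alternative S rule S → S Conj S likewise has no satisfying split.

Ungrammatical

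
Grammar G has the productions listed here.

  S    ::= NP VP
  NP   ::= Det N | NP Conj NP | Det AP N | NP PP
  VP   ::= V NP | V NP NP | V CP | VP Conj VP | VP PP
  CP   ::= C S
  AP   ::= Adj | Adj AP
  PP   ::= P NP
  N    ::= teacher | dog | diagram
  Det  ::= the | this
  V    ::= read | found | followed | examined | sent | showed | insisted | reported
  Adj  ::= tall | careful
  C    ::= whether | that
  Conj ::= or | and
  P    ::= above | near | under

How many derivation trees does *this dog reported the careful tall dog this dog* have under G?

[S [NP [Det this] [N dog]] [VP [V reported] [NP [Det the] [AP [Adj careful] [AP [Adj tall]]] [N dog]] [NP [Det this] [N dog]]]]
No rule offers an alternative attachment or grouping for any span, so this is the only derivation.

1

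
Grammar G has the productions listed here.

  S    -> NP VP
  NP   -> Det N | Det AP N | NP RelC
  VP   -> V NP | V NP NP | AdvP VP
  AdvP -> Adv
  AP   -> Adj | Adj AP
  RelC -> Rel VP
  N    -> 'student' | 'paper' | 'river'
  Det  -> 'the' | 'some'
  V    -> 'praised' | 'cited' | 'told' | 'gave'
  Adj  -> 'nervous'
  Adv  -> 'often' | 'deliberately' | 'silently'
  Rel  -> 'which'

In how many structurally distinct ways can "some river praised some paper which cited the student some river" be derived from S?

The two bracketings:
[S [NP [Det some] [N river]] [VP [V praised] [NP [NP [Det some] [N paper]] [RelC [Rel which] [VP [V cited] [NP [Det the] [N student]] [NP [Det some] [N river]]]]]]]
[S [NP [Det some] [N river]] [VP [V praised] [NP [NP [Det some] [N paper]] [RelC [Rel which] [VP [V cited] [NP [Det the] [N student]]]]] [NP [Det some] [N river]]]]
The trees differ in how a recursive rule is bracketed over the same span.

2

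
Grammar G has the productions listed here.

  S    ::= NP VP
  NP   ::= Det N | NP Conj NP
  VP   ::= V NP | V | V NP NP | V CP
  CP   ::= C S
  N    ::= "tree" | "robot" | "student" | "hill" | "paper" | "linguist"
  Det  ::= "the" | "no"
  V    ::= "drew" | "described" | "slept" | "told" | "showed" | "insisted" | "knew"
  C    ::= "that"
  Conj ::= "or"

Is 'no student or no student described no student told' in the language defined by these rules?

For S → NP VP, every NP-prefix leaves a non-VP remainder: after 'no student' the remainder is not a VP; after 'no student or no student' the remainder is not a VP.

Ungrammatical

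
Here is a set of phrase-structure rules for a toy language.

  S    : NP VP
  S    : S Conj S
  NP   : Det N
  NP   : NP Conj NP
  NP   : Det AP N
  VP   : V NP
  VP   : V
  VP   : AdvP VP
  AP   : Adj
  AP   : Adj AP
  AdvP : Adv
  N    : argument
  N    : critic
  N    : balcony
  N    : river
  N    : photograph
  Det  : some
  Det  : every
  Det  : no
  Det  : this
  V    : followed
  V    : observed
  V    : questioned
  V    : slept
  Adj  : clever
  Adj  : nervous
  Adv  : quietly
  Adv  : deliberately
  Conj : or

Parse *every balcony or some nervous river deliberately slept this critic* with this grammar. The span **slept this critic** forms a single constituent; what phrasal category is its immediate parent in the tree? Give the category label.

S
  NP
    NP
      Det: every
      N: balcony
    Conj: or
    NP
      Det: some
      AP
        Adj: nervous
      N: river
  VP
    AdvP
      Adv: deliberately
    VP
      V: slept
      NP
        Det: this
        N: critic
The span 'slept this critic' is the VP node built by VP → V NP.
Its mother is the VP built by VP → AdvP VP.

VP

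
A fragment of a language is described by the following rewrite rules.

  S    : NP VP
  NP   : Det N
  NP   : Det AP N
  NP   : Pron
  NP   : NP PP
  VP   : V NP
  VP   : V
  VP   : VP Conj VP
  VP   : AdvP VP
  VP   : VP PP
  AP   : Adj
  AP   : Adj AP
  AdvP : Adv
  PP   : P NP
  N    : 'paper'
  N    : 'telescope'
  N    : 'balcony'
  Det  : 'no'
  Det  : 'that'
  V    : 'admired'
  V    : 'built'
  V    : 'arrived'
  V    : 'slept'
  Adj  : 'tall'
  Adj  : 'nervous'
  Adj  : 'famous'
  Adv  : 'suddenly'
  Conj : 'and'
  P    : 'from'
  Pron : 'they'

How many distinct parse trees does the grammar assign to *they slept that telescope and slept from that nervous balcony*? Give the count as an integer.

The two bracketings:
[S [NP [Pron they]] [VP [VP [V slept] [NP [Det that] [N telescope]]] [Conj and] [VP [VP [V slept]] [PP [P from] [NP [Det that] [AP [Adj nervous]] [N balcony]]]]]]
[S [NP [Pron they]] [VP [VP [VP [V slept] [NP [Det that] [N telescope]]] [Conj and] [VP [V slept]]] [PP [P from] [NP [Det that] [AP [Adj nervous]] [N balcony]]]]]
The trees differ in how a recursive rule is bracketed over the same span.

2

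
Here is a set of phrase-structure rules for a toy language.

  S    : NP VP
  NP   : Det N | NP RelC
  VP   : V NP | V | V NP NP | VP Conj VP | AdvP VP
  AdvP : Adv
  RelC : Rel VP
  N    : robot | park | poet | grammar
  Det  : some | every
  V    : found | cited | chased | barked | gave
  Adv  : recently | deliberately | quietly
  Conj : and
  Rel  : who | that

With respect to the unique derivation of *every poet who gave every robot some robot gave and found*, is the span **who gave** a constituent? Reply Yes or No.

No

[S [NP [NP [Det every] [N poet]] [RelC [Rel who] [VP [V gave] [NP [Det every] [N robot]] [NP [Det some] [N robot]]]]] [VP [VP [V gave]] [Conj and] [VP [V found]]]]
The smallest constituent containing 'who gave' is the RelC spanning 'who gave every robot some robot'; no single node in the tree dominates exactly the given words.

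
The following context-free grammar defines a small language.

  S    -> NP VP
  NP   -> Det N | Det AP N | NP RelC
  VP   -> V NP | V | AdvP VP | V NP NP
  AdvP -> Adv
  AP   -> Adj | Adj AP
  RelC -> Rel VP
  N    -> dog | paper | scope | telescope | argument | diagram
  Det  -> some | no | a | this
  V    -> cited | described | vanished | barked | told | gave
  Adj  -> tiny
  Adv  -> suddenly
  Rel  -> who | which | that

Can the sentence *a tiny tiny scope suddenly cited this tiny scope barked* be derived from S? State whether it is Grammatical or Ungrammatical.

Ungrammatical

For S → NP VP, the only prefix that parses as NP is 'a tiny tiny scope', but the remainder 'suddenly cited this tiny scope barked' is not a VP under these rules.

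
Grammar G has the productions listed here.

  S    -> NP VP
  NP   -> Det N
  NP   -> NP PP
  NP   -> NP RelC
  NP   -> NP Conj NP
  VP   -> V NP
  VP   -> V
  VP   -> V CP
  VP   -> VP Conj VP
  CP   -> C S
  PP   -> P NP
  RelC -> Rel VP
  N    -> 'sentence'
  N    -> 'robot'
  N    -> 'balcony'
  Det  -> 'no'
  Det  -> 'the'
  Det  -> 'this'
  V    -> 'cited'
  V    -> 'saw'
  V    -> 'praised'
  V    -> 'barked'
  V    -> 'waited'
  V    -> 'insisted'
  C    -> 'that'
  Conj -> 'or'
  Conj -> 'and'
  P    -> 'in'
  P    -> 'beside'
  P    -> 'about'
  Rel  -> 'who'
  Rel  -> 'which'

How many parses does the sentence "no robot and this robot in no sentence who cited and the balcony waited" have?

Two of the 9 distinct bracketings:
[S [NP [NP [NP [Det no] [N robot]] [Conj and] [NP [Det this] [N robot]]] [PP [P in] [NP [NP [NP [Det no] [N sentence]] [RelC [Rel who] [VP [V cited]]]] [Conj and] [NP [Det the] [N balcony]]]]] [VP [V waited]]]
[S [NP [NP [Det no] [N robot]] [Conj and] [NP [NP [Det this] [N robot]] [PP [P in] [NP [NP [NP [Det no] [N sentence]] [RelC [Rel who] [VP [V cited]]]] [Conj and] [NP [Det the] [N balcony]]]]]] [VP [V waited]]]
The trees differ in how a recursive rule is bracketed over the same span.

9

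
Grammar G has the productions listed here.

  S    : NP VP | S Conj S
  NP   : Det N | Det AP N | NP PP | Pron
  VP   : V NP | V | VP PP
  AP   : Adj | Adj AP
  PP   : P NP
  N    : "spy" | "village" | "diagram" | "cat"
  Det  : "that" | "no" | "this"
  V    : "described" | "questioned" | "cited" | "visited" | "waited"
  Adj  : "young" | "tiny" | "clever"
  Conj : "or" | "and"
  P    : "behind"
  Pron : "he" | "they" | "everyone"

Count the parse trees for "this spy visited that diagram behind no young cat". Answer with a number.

The two bracketings:
[S [NP [Det this] [N spy]] [VP [V visited] [NP [NP [Det that] [N diagram]] [PP [P behind] [NP [Det no] [AP [Adj young]] [N cat]]]]]]
[S [NP [Det this] [N spy]] [VP [VP [V visited] [NP [Det that] [N diagram]]] [PP [P behind] [NP [Det no] [AP [Adj young]] [N cat]]]]]
The difference turns on whether NP → NP PP is used at the relevant span, versus an alternative expansion of NP.

2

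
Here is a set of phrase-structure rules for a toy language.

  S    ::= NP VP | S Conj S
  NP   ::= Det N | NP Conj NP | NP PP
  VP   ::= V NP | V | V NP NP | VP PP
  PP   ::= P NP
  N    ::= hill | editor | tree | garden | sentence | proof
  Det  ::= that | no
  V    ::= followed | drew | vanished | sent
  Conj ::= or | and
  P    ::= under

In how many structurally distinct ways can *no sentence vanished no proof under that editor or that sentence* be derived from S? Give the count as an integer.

3

Two of the 3 distinct bracketings:
[S [NP [Det no] [N sentence]] [VP [V vanished] [NP [NP [NP [Det no] [N proof]] [PP [P under] [NP [Det that] [N editor]]]] [Conj or] [NP [Det that] [N sentence]]]]]
[S [NP [Det no] [N sentence]] [VP [V vanished] [NP [NP [Det no] [N proof]] [PP [P under] [NP [NP [Det that] [N editor]] [Conj or] [NP [Det that] [N sentence]]]]]]]
The trees differ in how a recursive rule is bracketed over the same span.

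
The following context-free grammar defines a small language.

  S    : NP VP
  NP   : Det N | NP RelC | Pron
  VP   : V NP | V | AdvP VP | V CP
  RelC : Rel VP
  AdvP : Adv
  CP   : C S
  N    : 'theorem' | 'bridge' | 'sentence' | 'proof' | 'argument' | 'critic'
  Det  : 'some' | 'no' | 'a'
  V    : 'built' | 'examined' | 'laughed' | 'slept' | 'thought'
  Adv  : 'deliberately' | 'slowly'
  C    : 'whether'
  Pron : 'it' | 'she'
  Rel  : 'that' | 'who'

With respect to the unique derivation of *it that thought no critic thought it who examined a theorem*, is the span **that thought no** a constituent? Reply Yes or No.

[S [NP [NP [Pron it]] [RelC [Rel that] [VP [V thought] [NP [Det no] [N critic]]]]] [VP [V thought] [NP [NP [Pron it]] [RelC [Rel who] [VP [V examined] [NP [Det a] [N theorem]]]]]]]
The smallest constituent containing 'that thought no' is the RelC spanning 'that thought no critic'; no single node in the tree dominates exactly the given words.

No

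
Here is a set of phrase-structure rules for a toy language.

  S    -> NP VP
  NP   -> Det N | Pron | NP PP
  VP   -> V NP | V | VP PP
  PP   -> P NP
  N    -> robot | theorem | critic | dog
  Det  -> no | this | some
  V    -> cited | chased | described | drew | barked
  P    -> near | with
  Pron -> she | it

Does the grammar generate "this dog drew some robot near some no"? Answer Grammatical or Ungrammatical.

A Det word can never sit immediately before a Det word in any string this grammar generates, so the substring 'some no' rules out a derivation.

Ungrammatical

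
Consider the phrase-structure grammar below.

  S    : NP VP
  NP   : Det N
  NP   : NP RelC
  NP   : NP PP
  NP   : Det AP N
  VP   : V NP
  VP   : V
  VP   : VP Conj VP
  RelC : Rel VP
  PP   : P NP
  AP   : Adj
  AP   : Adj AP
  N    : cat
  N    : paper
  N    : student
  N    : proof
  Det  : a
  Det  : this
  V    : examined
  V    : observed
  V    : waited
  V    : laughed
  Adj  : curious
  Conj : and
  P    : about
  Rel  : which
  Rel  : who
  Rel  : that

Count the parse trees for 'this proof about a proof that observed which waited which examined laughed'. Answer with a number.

Two of the 4 distinct bracketings:
[S [NP [NP [NP [NP [NP [Det this] [N proof]] [PP [P about] [NP [Det a] [N proof]]]] [RelC [Rel that] [VP [V observed]]]] [RelC [Rel which] [VP [V waited]]]] [RelC [Rel which] [VP [V examined]]]] [VP [V laughed]]]
[S [NP [NP [NP [NP [Det this] [N proof]] [PP [P about] [NP [NP [Det a] [N proof]] [RelC [Rel that] [VP [V observed]]]]]] [RelC [Rel which] [VP [V waited]]]] [RelC [Rel which] [VP [V examined]]]] [VP [V laughed]]]
The trees differ in how a recursive rule is bracketed over the same span.

4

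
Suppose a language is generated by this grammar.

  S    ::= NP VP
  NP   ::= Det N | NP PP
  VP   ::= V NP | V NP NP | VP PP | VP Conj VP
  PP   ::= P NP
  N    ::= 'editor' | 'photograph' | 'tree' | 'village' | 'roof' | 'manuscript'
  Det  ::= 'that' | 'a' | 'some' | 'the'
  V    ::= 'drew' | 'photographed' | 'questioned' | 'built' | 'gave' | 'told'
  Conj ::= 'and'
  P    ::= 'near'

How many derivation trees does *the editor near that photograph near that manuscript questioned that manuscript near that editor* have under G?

Two of the 4 distinct bracketings:
[S [NP [NP [Det the] [N editor]] [PP [P near] [NP [NP [Det that] [N photograph]] [PP [P near] [NP [Det that] [N manuscript]]]]]] [VP [V questioned] [NP [NP [Det that] [N manuscript]] [PP [P near] [NP [Det that] [N editor]]]]]]
[S [NP [NP [Det the] [N editor]] [PP [P near] [NP [NP [Det that] [N photograph]] [PP [P near] [NP [Det that] [N manuscript]]]]]] [VP [VP [V questioned] [NP [Det that] [N manuscript]]] [PP [P near] [NP [Det that] [N editor]]]]]
The difference turns on whether VP → VP PP is used at the relevant span, versus an alternative expansion of VP.

4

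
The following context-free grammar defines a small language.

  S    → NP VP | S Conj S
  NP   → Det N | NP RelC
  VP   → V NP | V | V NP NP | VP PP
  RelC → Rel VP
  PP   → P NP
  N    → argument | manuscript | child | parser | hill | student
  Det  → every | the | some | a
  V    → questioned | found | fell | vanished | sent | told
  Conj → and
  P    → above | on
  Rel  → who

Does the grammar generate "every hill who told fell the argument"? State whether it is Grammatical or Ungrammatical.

Grammatical

[S [NP [NP [Det every] [N hill]] [RelC [Rel who] [VP [V told]]]] [VP [V fell] [NP [Det the] [N argument]]]]
The bracketing above is licensed at every node by one of the given productions, with S at the root.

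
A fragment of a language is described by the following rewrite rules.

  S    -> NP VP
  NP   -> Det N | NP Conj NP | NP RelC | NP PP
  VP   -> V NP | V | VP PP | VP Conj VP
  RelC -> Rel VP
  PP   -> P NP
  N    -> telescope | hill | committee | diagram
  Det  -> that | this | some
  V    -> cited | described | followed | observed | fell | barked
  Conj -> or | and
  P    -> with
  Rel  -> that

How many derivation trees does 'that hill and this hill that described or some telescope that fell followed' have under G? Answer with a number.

Two of the 7 distinct bracketings:
[S [NP [NP [Det that] [N hill]] [Conj and] [NP [NP [NP [Det this] [N hill]] [RelC [Rel that] [VP [V described]]]] [Conj or] [NP [NP [Det some] [N telescope]] [RelC [Rel that] [VP [V fell]]]]]] [VP [V followed]]]
[S [NP [NP [Det that] [N hill]] [Conj and] [NP [NP [NP [NP [Det this] [N hill]] [RelC [Rel that] [VP [V described]]]] [Conj or] [NP [Det some] [N telescope]]] [RelC [Rel that] [VP [V fell]]]]] [VP [V followed]]]
The trees differ in how a recursive rule is bracketed over the same span.

7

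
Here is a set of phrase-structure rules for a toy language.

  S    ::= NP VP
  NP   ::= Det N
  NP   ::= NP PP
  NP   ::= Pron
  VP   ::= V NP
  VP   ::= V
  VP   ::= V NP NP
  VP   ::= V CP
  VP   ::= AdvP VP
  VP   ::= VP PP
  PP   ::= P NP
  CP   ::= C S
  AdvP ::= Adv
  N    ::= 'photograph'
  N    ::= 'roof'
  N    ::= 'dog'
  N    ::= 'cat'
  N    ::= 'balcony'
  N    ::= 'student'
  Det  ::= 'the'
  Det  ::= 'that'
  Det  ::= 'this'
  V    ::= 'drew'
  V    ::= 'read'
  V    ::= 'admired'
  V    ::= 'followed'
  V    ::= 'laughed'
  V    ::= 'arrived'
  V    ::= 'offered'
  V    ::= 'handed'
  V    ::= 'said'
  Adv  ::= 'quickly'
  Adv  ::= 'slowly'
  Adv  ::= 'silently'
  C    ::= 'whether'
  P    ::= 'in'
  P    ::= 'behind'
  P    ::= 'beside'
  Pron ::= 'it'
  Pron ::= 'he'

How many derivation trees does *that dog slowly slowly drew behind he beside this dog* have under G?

9

Two of the 9 distinct bracketings:
[S [NP [Det that] [N dog]] [VP [AdvP [Adv slowly]] [VP [AdvP [Adv slowly]] [VP [VP [V drew]] [PP [P behind] [NP [NP [Pron he]] [PP [P beside] [NP [Det this] [N dog]]]]]]]]]
[S [NP [Det that] [N dog]] [VP [AdvP [Adv slowly]] [VP [AdvP [Adv slowly]] [VP [VP [VP [V drew]] [PP [P behind] [NP [Pron he]]]] [PP [P beside] [NP [Det this] [N dog]]]]]]]
The difference turns on whether NP → NP PP is used at the relevant span, versus an alternative expansion of NP.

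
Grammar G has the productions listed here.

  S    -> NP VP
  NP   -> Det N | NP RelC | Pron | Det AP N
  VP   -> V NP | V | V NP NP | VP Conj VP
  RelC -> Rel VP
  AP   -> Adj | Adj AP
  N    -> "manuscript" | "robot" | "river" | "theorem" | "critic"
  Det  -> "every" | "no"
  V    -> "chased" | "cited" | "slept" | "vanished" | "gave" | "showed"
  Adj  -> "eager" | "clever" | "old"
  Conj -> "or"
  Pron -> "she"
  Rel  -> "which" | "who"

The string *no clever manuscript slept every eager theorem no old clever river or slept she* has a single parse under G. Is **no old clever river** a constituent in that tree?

[S [NP [Det no] [AP [Adj clever]] [N manuscript]] [VP [VP [V slept] [NP [Det every] [AP [Adj eager]] [N theorem]] [NP [Det no] [AP [Adj old] [AP [Adj clever]]] [N river]]] [Conj or] [VP [V slept] [NP [Pron she]]]]]
The words 'no old clever river' are exhaustively dominated by a single NP node (built by NP → Det AP N), so they form a constituent.

Yes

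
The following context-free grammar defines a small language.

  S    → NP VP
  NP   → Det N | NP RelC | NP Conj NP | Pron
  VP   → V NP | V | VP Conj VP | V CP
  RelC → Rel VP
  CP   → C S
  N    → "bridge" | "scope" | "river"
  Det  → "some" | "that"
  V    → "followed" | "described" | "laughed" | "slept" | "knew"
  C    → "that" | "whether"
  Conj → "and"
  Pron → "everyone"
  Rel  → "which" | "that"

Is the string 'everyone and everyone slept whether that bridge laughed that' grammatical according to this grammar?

For S → NP VP, every NP-prefix leaves a non-VP remainder: after 'everyone' the remainder is not a VP; after 'everyone and everyone' the remainder is not a VP.

Ungrammatical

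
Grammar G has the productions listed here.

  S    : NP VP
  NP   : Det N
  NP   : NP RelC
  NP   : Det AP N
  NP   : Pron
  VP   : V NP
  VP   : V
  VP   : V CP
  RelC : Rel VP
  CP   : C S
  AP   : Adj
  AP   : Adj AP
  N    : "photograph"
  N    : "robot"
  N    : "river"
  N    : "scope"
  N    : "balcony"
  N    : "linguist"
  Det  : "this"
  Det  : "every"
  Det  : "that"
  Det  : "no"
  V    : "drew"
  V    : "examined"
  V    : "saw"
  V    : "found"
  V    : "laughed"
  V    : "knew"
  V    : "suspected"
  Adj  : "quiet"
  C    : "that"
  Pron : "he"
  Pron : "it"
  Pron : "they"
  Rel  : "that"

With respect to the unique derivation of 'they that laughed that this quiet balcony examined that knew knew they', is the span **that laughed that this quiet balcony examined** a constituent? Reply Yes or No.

Yes

[S [NP [NP [NP [Pron they]] [RelC [Rel that] [VP [V laughed] [CP [C that] [S [NP [Det this] [AP [Adj quiet]] [N balcony]] [VP [V examined]]]]]]] [RelC [Rel that] [VP [V knew]]]] [VP [V knew] [NP [Pron they]]]]
The words 'that laughed that this quiet balcony examined' are exhaustively dominated by a single RelC node (built by RelC → Rel VP), so they form a constituent.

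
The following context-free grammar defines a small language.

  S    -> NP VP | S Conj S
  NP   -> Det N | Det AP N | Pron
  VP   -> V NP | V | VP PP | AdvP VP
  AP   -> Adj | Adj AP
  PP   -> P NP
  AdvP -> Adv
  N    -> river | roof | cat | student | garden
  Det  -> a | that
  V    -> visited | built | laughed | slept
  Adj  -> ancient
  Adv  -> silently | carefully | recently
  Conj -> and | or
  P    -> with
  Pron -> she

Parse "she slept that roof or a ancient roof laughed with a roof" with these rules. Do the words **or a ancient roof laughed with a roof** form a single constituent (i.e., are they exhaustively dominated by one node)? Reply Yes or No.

[S [S [NP [Pron she]] [VP [V slept] [NP [Det that] [N roof]]]] [Conj or] [S [NP [Det a] [AP [Adj ancient]] [N roof]] [VP [VP [V laughed]] [PP [P with] [NP [Det a] [N roof]]]]]]
The smallest constituent containing 'or a ancient roof laughed with a roof' is the S spanning 'she slept that roof or a ancient roof laughed with a roof'; no single node in the tree dominates exactly the given words.

No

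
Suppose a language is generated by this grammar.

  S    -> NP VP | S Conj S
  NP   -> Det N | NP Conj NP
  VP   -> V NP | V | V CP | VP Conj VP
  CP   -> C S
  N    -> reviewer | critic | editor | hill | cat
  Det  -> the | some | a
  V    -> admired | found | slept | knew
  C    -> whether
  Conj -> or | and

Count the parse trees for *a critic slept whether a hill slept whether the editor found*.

1

[S [NP [Det a] [N critic]] [VP [V slept] [CP [C whether] [S [NP [Det a] [N hill]] [VP [V slept] [CP [C whether] [S [NP [Det the] [N editor]] [VP [V found]]]]]]]]]
No rule offers an alternative attachment or grouping for any span, so this is the only derivation.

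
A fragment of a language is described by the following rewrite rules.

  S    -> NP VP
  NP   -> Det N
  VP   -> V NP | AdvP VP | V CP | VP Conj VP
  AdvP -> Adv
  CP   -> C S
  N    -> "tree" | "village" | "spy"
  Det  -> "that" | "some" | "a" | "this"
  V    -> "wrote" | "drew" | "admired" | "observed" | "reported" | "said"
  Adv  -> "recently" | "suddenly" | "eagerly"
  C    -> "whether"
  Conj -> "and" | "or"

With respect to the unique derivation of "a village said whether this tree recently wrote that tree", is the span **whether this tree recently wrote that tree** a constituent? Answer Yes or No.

Yes

[S [NP [Det a] [N village]] [VP [V said] [CP [C whether] [S [NP [Det this] [N tree]] [VP [AdvP [Adv recently]] [VP [V wrote] [NP [Det that] [N tree]]]]]]]]
The words 'whether this tree recently wrote that tree' are exhaustively dominated by a single CP node (built by CP → C S), so they form a constituent.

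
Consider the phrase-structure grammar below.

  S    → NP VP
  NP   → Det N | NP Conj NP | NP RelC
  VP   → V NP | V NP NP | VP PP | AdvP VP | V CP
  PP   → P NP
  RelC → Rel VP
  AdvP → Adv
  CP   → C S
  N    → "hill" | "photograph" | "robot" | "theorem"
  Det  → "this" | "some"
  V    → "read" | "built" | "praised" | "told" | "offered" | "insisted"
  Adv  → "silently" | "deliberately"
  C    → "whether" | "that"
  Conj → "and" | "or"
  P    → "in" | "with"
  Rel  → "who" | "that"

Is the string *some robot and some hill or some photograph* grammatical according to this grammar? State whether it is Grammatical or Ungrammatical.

Ungrammatical

For S → NP VP, every NP-prefix leaves a non-VP remainder: after 'some robot' the remainder is not a VP; after 'some robot and some hill' the remainder is not a VP.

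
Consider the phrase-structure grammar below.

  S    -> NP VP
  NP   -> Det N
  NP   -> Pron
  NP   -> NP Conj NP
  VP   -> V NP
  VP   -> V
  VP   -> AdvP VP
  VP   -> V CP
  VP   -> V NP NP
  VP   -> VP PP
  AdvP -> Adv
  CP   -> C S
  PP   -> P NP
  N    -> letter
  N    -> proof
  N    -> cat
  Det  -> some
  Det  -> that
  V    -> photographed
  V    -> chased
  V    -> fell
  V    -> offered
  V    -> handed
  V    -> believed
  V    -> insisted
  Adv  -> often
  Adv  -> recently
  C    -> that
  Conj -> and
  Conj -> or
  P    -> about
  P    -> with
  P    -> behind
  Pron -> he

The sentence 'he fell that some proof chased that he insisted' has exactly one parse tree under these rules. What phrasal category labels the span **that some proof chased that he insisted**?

CP

S
  NP
    Pron: he
  VP
    V: fell
    CP
      C: that
      S
        NP
          Det: some
          N: proof
        VP
          V: chased
          CP
            C: that
            S
              NP
                Pron: he
              VP
                V: insisted
The span 'that some proof chased that he insisted' is the CP node built by CP → C S.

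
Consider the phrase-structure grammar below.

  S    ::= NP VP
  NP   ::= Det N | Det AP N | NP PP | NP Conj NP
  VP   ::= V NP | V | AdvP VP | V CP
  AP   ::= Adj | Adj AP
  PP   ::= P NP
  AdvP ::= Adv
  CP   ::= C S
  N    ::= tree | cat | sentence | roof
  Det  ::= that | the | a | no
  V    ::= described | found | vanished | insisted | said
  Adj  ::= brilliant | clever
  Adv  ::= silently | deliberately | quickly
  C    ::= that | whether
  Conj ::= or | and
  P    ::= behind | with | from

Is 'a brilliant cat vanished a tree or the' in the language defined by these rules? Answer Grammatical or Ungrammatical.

For S → NP VP, the only prefix that parses as NP is 'a brilliant cat', but the remainder 'vanished a tree or the' is not a VP under these rules.

Ungrammatical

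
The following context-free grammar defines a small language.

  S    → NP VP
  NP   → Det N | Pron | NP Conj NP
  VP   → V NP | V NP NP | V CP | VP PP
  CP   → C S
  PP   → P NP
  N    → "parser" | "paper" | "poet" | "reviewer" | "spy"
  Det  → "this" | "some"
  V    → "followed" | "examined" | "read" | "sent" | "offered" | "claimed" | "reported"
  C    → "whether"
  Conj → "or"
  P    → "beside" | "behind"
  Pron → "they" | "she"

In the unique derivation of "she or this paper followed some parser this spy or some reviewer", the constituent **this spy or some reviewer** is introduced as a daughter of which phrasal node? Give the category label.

VP

[S [NP [NP [Pron she]] [Conj or] [NP [Det this] [N paper]]] [VP [V followed] [NP [Det some] [N parser]] [NP [NP [Det this] [N spy]] [Conj or] [NP [Det some] [N reviewer]]]]]
The span 'this spy or some reviewer' is the NP node built by NP → NP Conj NP.
Its mother is the VP built by VP → V NP NP.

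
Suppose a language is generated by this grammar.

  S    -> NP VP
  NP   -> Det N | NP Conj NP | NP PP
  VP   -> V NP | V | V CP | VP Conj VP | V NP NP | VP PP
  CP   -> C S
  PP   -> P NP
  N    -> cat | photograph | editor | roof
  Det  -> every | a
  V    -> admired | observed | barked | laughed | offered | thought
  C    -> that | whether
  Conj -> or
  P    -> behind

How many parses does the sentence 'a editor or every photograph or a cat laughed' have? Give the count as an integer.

2

The two bracketings:
[S [NP [NP [Det a] [N editor]] [Conj or] [NP [NP [Det every] [N photograph]] [Conj or] [NP [Det a] [N cat]]]] [VP [V laughed]]]
[S [NP [NP [NP [Det a] [N editor]] [Conj or] [NP [Det every] [N photograph]]] [Conj or] [NP [Det a] [N cat]]] [VP [V laughed]]]
The trees differ in how a recursive rule is bracketed over the same span.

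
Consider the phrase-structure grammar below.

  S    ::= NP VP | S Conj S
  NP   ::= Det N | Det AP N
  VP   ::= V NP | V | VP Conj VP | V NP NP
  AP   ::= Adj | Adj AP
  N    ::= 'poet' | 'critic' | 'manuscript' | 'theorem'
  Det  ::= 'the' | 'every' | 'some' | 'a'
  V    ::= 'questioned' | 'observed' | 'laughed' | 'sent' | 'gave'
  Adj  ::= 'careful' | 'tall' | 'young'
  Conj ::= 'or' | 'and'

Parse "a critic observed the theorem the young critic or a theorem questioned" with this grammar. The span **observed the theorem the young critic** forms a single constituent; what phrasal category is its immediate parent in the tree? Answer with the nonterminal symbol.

S

S
  S
    NP
      Det: a
      N: critic
    VP
      V: observed
      NP
        Det: the
        N: theorem
      NP
        Det: the
        AP
          Adj: young
        N: critic
  Conj: or
  S
    NP
      Det: a
      N: theorem
    VP
      V: questioned
The span 'observed the theorem the young critic' is the VP node built by VP → V NP NP.
Its mother is the S built by S → NP VP.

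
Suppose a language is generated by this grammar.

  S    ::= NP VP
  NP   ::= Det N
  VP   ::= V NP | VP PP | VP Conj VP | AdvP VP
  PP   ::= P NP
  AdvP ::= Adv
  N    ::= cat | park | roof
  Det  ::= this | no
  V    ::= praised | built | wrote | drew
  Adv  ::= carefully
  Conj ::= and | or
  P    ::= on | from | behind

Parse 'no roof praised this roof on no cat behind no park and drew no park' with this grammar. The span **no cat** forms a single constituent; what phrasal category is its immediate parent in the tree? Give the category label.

PP

[S [NP [Det no] [N roof]] [VP [VP [VP [VP [V praised] [NP [Det this] [N roof]]] [PP [P on] [NP [Det no] [N cat]]]] [PP [P behind] [NP [Det no] [N park]]]] [Conj and] [VP [V drew] [NP [Det no] [N park]]]]]
The span 'no cat' is the NP node built by NP → Det N.
Its mother is the PP built by PP → P NP.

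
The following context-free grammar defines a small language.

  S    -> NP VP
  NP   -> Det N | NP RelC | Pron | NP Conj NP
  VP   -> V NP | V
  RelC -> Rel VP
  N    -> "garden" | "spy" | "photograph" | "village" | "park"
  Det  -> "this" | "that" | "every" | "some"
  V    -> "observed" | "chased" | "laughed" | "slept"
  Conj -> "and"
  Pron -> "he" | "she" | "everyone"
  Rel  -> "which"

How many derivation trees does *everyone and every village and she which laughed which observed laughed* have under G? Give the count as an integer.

Two of the 9 distinct bracketings:
[S [NP [NP [NP [NP [Pron everyone]] [Conj and] [NP [NP [Det every] [N village]] [Conj and] [NP [Pron she]]]] [RelC [Rel which] [VP [V laughed]]]] [RelC [Rel which] [VP [V observed]]]] [VP [V laughed]]]
[S [NP [NP [NP [NP [NP [Pron everyone]] [Conj and] [NP [Det every] [N village]]] [Conj and] [NP [Pron she]]] [RelC [Rel which] [VP [V laughed]]]] [RelC [Rel which] [VP [V observed]]]] [VP [V laughed]]]
The trees differ in how a recursive rule is bracketed over the same span.

9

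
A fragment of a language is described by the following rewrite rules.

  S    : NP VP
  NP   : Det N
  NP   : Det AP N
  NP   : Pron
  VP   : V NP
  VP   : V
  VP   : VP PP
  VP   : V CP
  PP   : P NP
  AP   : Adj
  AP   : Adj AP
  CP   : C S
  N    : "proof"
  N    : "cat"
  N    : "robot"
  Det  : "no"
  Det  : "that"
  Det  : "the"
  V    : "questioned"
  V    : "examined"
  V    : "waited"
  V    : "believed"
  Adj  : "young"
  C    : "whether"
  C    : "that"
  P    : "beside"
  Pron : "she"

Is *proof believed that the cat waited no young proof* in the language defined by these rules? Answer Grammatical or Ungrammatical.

Ungrammatical

For S → NP VP, no prefix of the string parses as an NP.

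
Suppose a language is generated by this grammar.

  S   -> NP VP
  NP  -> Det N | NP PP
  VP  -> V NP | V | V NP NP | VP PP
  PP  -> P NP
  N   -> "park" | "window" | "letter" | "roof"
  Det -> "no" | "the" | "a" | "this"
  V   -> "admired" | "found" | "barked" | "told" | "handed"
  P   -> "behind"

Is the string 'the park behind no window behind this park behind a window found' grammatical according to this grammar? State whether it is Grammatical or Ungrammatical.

Grammatical

[S [NP [NP [Det the] [N park]] [PP [P behind] [NP [NP [Det no] [N window]] [PP [P behind] [NP [NP [Det this] [N park]] [PP [P behind] [NP [Det a] [N window]]]]]]]] [VP [V found]]]
Every word is introduced by a lexical rule and the phrasal rules combine the resulting categories into a single S.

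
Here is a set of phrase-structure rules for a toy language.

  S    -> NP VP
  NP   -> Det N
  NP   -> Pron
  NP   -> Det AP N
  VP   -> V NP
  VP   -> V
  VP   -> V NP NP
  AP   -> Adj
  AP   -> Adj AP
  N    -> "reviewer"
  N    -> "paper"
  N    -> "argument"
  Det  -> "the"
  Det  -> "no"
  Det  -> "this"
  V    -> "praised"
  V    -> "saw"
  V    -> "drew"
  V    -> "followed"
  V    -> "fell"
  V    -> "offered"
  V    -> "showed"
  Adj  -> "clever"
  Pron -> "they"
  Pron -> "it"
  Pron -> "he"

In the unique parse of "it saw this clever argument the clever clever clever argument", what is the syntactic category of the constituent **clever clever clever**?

AP

[S [NP [Pron it]] [VP [V saw] [NP [Det this] [AP [Adj clever]] [N argument]] [NP [Det the] [AP [Adj clever] [AP [Adj clever] [AP [Adj clever]]]] [N argument]]]]
The span 'clever clever clever' is the AP node built by AP → Adj AP.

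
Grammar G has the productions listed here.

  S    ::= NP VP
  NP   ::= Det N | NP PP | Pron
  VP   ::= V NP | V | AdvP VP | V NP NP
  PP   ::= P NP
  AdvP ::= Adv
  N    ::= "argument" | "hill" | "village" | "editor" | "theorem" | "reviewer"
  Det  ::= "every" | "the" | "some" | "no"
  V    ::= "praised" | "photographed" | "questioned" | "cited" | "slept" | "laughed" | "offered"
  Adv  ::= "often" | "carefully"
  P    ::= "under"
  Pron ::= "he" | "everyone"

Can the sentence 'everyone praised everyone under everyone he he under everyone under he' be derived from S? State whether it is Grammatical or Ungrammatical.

For S → NP VP, the only prefix that parses as NP is 'everyone', but the remainder 'praised everyone under everyone he he under everyone under he' is not a VP under these rules.

Ungrammatical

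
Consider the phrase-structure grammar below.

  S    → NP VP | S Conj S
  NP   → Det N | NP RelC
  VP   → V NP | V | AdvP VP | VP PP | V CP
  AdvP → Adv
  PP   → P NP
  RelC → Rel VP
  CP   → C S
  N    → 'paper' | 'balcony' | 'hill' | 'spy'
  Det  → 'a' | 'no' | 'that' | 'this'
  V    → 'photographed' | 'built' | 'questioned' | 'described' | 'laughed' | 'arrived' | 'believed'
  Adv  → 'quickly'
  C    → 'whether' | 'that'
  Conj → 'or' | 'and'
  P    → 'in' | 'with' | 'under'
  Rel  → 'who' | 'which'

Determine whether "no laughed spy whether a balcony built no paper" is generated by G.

A Det word can never sit immediately before a V word in any string this grammar generates, so the substring 'no laughed' rules out a derivation.

Ungrammatical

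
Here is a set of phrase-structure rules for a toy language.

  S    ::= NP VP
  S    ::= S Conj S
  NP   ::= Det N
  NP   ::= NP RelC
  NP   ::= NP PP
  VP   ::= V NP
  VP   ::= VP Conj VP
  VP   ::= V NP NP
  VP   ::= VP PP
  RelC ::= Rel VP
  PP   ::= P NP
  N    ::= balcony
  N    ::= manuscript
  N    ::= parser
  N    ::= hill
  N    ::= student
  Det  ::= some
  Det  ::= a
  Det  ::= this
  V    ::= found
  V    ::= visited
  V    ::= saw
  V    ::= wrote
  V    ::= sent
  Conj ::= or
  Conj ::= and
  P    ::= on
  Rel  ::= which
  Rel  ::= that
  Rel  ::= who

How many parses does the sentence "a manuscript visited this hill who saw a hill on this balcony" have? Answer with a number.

Two of the 4 distinct bracketings:
[S [NP [Det a] [N manuscript]] [VP [V visited] [NP [NP [Det this] [N hill]] [RelC [Rel who] [VP [V saw] [NP [NP [Det a] [N hill]] [PP [P on] [NP [Det this] [N balcony]]]]]]]]]
[S [NP [Det a] [N manuscript]] [VP [V visited] [NP [NP [Det this] [N hill]] [RelC [Rel who] [VP [VP [V saw] [NP [Det a] [N hill]]] [PP [P on] [NP [Det this] [N balcony]]]]]]]]
The difference turns on whether NP → NP PP is used at the relevant span, versus an alternative expansion of NP.

4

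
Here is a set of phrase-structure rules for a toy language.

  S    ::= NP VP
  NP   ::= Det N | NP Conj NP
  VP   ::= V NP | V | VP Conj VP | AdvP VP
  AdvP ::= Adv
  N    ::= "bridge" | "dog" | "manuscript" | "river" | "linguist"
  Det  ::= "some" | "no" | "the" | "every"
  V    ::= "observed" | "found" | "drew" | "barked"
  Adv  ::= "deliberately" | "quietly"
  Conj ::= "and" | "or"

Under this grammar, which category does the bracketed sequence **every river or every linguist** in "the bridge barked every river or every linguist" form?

NP

S
  NP
    Det: the
    N: bridge
  VP
    V: barked
    NP
      NP
        Det: every
        N: river
      Conj: or
      NP
        Det: every
        N: linguist
The span 'every river or every linguist' is the NP node built by NP → NP Conj NP.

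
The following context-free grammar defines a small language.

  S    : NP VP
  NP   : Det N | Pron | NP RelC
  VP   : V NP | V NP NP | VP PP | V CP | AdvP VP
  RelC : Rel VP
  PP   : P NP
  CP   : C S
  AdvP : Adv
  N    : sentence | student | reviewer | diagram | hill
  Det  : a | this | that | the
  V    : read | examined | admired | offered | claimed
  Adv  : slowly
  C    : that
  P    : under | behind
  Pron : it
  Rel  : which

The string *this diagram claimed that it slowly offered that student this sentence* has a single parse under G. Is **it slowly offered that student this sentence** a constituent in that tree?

[S [NP [Det this] [N diagram]] [VP [V claimed] [CP [C that] [S [NP [Pron it]] [VP [AdvP [Adv slowly]] [VP [V offered] [NP [Det that] [N student]] [NP [Det this] [N sentence]]]]]]]]
The words 'it slowly offered that student this sentence' are exhaustively dominated by a single S node (built by S → NP VP), so they form a constituent.

Yes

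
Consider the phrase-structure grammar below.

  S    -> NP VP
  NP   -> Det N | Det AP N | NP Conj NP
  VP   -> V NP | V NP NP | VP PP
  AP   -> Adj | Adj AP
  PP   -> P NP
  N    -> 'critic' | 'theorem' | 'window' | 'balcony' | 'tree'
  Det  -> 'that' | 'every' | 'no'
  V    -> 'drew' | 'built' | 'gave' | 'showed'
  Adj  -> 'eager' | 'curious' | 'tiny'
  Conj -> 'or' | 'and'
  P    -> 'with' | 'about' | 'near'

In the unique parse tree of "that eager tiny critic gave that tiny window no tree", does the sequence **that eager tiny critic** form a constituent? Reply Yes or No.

[S [NP [Det that] [AP [Adj eager] [AP [Adj tiny]]] [N critic]] [VP [V gave] [NP [Det that] [AP [Adj tiny]] [N window]] [NP [Det no] [N tree]]]]
The words 'that eager tiny critic' are exhaustively dominated by a single NP node (built by NP → Det AP N), so they form a constituent.

Yes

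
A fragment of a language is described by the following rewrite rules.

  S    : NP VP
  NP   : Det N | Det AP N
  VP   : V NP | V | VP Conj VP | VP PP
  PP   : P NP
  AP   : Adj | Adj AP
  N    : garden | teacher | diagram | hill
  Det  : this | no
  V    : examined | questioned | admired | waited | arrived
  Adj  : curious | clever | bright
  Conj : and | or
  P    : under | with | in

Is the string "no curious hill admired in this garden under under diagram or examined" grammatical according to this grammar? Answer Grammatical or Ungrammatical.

Ungrammatical

A P word can never sit immediately before a P word in any string this grammar generates, so the substring 'under under' rules out a derivation.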